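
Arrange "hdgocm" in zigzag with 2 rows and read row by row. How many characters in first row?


Zigzag "hdgocm" into 2 rows:
Placing characters:
  'h' => row 0
  'd' => row 1
  'g' => row 0
  'o' => row 1
  'c' => row 0
  'm' => row 1
Rows:
  Row 0: "hgc"
  Row 1: "dom"
First row length: 3

3


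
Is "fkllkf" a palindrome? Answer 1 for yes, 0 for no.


Input: fkllkf
Reversed: fkllkf
  Compare pos 0 ('f') with pos 5 ('f'): match
  Compare pos 1 ('k') with pos 4 ('k'): match
  Compare pos 2 ('l') with pos 3 ('l'): match
Result: palindrome

1


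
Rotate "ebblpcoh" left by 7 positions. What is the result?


Input: "ebblpcoh", rotate left by 7
First 7 characters: "ebblpco"
Remaining characters: "h"
Concatenate remaining + first: "h" + "ebblpco" = "hebblpco"

hebblpco


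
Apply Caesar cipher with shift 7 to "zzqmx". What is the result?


Caesar cipher: shift "zzqmx" by 7
  'z' (pos 25) + 7 = pos 6 = 'g'
  'z' (pos 25) + 7 = pos 6 = 'g'
  'q' (pos 16) + 7 = pos 23 = 'x'
  'm' (pos 12) + 7 = pos 19 = 't'
  'x' (pos 23) + 7 = pos 4 = 'e'
Result: ggxte

ggxte


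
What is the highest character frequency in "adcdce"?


Input: adcdce
Character counts:
  'a': 1
  'c': 2
  'd': 2
  'e': 1
Maximum frequency: 2

2


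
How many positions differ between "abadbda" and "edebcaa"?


Comparing "abadbda" and "edebcaa" position by position:
  Position 0: 'a' vs 'e' => DIFFER
  Position 1: 'b' vs 'd' => DIFFER
  Position 2: 'a' vs 'e' => DIFFER
  Position 3: 'd' vs 'b' => DIFFER
  Position 4: 'b' vs 'c' => DIFFER
  Position 5: 'd' vs 'a' => DIFFER
  Position 6: 'a' vs 'a' => same
Positions that differ: 6

6


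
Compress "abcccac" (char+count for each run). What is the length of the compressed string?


Input: abcccac
Runs:
  'a' x 1 => "a1"
  'b' x 1 => "b1"
  'c' x 3 => "c3"
  'a' x 1 => "a1"
  'c' x 1 => "c1"
Compressed: "a1b1c3a1c1"
Compressed length: 10

10


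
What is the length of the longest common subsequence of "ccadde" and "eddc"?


LCS of "ccadde" and "eddc"
DP table:
           e    d    d    c
      0    0    0    0    0
  c   0    0    0    0    1
  c   0    0    0    0    1
  a   0    0    0    0    1
  d   0    0    1    1    1
  d   0    0    1    2    2
  e   0    1    1    2    2
LCS length = dp[6][4] = 2

2


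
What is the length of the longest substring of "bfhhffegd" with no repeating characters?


Input: "bfhhffegd"
Sliding window (track last position of each char):
  Position 0 ('b'): window [0,0] length 1 -- new best
  Position 1 ('f'): window [0,1] length 2 -- new best
  Position 2 ('h'): window [0,2] length 3 -- new best
  Position 3 ('h'): repeat (last at 2), move window start to 3
  Position 3 ('h'): window [3,3] length 1
  Position 4 ('f'): window [3,4] length 2
  Position 5 ('f'): repeat (last at 4), move window start to 5
  Position 5 ('f'): window [5,5] length 1
  Position 6 ('e'): window [5,6] length 2
  Position 7 ('g'): window [5,7] length 3
  Position 8 ('d'): window [5,8] length 4 -- new best
Longest substring with no repeats: "fegd" with length 4

4


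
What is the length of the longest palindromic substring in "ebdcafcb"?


Input: "ebdcafcb"
Checking substrings for palindromes:
  No multi-char palindromic substrings found
Longest palindromic substring: "e" with length 1

1


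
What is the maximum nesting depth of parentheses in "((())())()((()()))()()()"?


Input: "((())())()((()()))()()()"
Tracking depth:
  Position 0 '(': depth becomes 1
  Position 1 '(': depth becomes 2
  Position 2 '(': depth becomes 3
  Position 3 ')': depth becomes 2
  Position 4 ')': depth becomes 1
  Position 5 '(': depth becomes 2
  Position 6 ')': depth becomes 1
  Position 7 ')': depth becomes 0
  Position 8 '(': depth becomes 1
  Position 9 ')': depth becomes 0
  Position 10 '(': depth becomes 1
  Position 11 '(': depth becomes 2
  Position 12 '(': depth becomes 3
  Position 13 ')': depth becomes 2
  Position 14 '(': depth becomes 3
  Position 15 ')': depth becomes 2
  Position 16 ')': depth becomes 1
  Position 17 ')': depth becomes 0
  Position 18 '(': depth becomes 1
  Position 19 ')': depth becomes 0
  Position 20 '(': depth becomes 1
  Position 21 ')': depth becomes 0
  Position 22 '(': depth becomes 1
  Position 23 ')': depth becomes 0
Maximum depth reached: 3

3


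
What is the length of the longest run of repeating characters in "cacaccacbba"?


Input: "cacaccacbba"
Scanning for longest run:
  Position 1 ('a'): new char, reset run to 1
  Position 2 ('c'): new char, reset run to 1
  Position 3 ('a'): new char, reset run to 1
  Position 4 ('c'): new char, reset run to 1
  Position 5 ('c'): continues run of 'c', length=2
  Position 6 ('a'): new char, reset run to 1
  Position 7 ('c'): new char, reset run to 1
  Position 8 ('b'): new char, reset run to 1
  Position 9 ('b'): continues run of 'b', length=2
  Position 10 ('a'): new char, reset run to 1
Longest run: 'c' with length 2

2


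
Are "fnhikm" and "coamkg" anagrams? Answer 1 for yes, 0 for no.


Strings: "fnhikm", "coamkg"
Sorted first:  fhikmn
Sorted second: acgkmo
Differ at position 0: 'f' vs 'a' => not anagrams

0


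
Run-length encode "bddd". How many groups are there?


Input: bddd
Scanning for consecutive runs:
  Group 1: 'b' x 1 (positions 0-0)
  Group 2: 'd' x 3 (positions 1-3)
Total groups: 2

2


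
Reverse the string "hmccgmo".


Input: hmccgmo
Reading characters right to left:
  Position 6: 'o'
  Position 5: 'm'
  Position 4: 'g'
  Position 3: 'c'
  Position 2: 'c'
  Position 1: 'm'
  Position 0: 'h'
Reversed: omgccmh

omgccmh


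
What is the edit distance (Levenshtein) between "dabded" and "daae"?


Computing edit distance: "dabded" -> "daae"
DP table:
           d    a    a    e
      0    1    2    3    4
  d   1    0    1    2    3
  a   2    1    0    1    2
  b   3    2    1    1    2
  d   4    3    2    2    2
  e   5    4    3    3    2
  d   6    5    4    4    3
Edit distance = dp[6][4] = 3

3


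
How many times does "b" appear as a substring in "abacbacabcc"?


Searching for "b" in "abacbacabcc"
Scanning each position:
  Position 0: "a" => no
  Position 1: "b" => MATCH
  Position 2: "a" => no
  Position 3: "c" => no
  Position 4: "b" => MATCH
  Position 5: "a" => no
  Position 6: "c" => no
  Position 7: "a" => no
  Position 8: "b" => MATCH
  Position 9: "c" => no
  Position 10: "c" => no
Total occurrences: 3

3


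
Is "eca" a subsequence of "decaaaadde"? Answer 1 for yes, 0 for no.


Check if "eca" is a subsequence of "decaaaadde"
Greedy scan:
  Position 0 ('d'): no match needed
  Position 1 ('e'): matches sub[0] = 'e'
  Position 2 ('c'): matches sub[1] = 'c'
  Position 3 ('a'): matches sub[2] = 'a'
  Position 4 ('a'): no match needed
  Position 5 ('a'): no match needed
  Position 6 ('a'): no match needed
  Position 7 ('d'): no match needed
  Position 8 ('d'): no match needed
  Position 9 ('e'): no match needed
All 3 characters matched => is a subsequence

1


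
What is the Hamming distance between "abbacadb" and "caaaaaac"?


Comparing "abbacadb" and "caaaaaac" position by position:
  Position 0: 'a' vs 'c' => differ
  Position 1: 'b' vs 'a' => differ
  Position 2: 'b' vs 'a' => differ
  Position 3: 'a' vs 'a' => same
  Position 4: 'c' vs 'a' => differ
  Position 5: 'a' vs 'a' => same
  Position 6: 'd' vs 'a' => differ
  Position 7: 'b' vs 'c' => differ
Total differences (Hamming distance): 6

6


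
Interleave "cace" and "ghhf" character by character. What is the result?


Interleaving "cace" and "ghhf":
  Position 0: 'c' from first, 'g' from second => "cg"
  Position 1: 'a' from first, 'h' from second => "ah"
  Position 2: 'c' from first, 'h' from second => "ch"
  Position 3: 'e' from first, 'f' from second => "ef"
Result: cgahchef

cgahchef


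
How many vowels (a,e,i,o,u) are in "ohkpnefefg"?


Input: ohkpnefefg
Checking each character:
  'o' at position 0: vowel (running total: 1)
  'h' at position 1: consonant
  'k' at position 2: consonant
  'p' at position 3: consonant
  'n' at position 4: consonant
  'e' at position 5: vowel (running total: 2)
  'f' at position 6: consonant
  'e' at position 7: vowel (running total: 3)
  'f' at position 8: consonant
  'g' at position 9: consonant
Total vowels: 3

3


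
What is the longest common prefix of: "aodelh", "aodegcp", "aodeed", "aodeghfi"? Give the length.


Words: aodelh, aodegcp, aodeed, aodeghfi
  Position 0: all 'a' => match
  Position 1: all 'o' => match
  Position 2: all 'd' => match
  Position 3: all 'e' => match
  Position 4: ('l', 'g', 'e', 'g') => mismatch, stop
LCP = "aode" (length 4)

4


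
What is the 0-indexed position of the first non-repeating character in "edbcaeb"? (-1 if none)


Input: edbcaeb
Character frequencies:
  'a': 1
  'b': 2
  'c': 1
  'd': 1
  'e': 2
Scanning left to right for freq == 1:
  Position 0 ('e'): freq=2, skip
  Position 1 ('d'): unique! => answer = 1

1


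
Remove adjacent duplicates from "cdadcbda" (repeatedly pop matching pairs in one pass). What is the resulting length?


Input: cdadcbda
Stack-based adjacent duplicate removal:
  Read 'c': push. Stack: c
  Read 'd': push. Stack: cd
  Read 'a': push. Stack: cda
  Read 'd': push. Stack: cdad
  Read 'c': push. Stack: cdadc
  Read 'b': push. Stack: cdadcb
  Read 'd': push. Stack: cdadcbd
  Read 'a': push. Stack: cdadcbda
Final stack: "cdadcbda" (length 8)

8


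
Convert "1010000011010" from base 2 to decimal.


Input: "1010000011010" in base 2
Positional expansion:
  Digit '1' (value 1) x 2^12 = 4096
  Digit '0' (value 0) x 2^11 = 0
  Digit '1' (value 1) x 2^10 = 1024
  Digit '0' (value 0) x 2^9 = 0
  Digit '0' (value 0) x 2^8 = 0
  Digit '0' (value 0) x 2^7 = 0
  Digit '0' (value 0) x 2^6 = 0
  Digit '0' (value 0) x 2^5 = 0
  Digit '1' (value 1) x 2^4 = 16
  Digit '1' (value 1) x 2^3 = 8
  Digit '0' (value 0) x 2^2 = 0
  Digit '1' (value 1) x 2^1 = 2
  Digit '0' (value 0) x 2^0 = 0
Sum = 5146

5146


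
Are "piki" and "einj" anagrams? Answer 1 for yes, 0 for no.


Strings: "piki", "einj"
Sorted first:  iikp
Sorted second: eijn
Differ at position 0: 'i' vs 'e' => not anagrams

0


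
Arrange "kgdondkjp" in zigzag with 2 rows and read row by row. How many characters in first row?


Zigzag "kgdondkjp" into 2 rows:
Placing characters:
  'k' => row 0
  'g' => row 1
  'd' => row 0
  'o' => row 1
  'n' => row 0
  'd' => row 1
  'k' => row 0
  'j' => row 1
  'p' => row 0
Rows:
  Row 0: "kdnkp"
  Row 1: "godj"
First row length: 5

5


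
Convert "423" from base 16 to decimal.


Input: "423" in base 16
Positional expansion:
  Digit '4' (value 4) x 16^2 = 1024
  Digit '2' (value 2) x 16^1 = 32
  Digit '3' (value 3) x 16^0 = 3
Sum = 1059

1059


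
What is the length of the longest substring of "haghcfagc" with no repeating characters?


Input: "haghcfagc"
Sliding window (track last position of each char):
  Position 0 ('h'): window [0,0] length 1 -- new best
  Position 1 ('a'): window [0,1] length 2 -- new best
  Position 2 ('g'): window [0,2] length 3 -- new best
  Position 3 ('h'): repeat (last at 0), move window start to 1
  Position 3 ('h'): window [1,3] length 3
  Position 4 ('c'): window [1,4] length 4 -- new best
  Position 5 ('f'): window [1,5] length 5 -- new best
  Position 6 ('a'): repeat (last at 1), move window start to 2
  Position 6 ('a'): window [2,6] length 5
  Position 7 ('g'): repeat (last at 2), move window start to 3
  Position 7 ('g'): window [3,7] length 5
  Position 8 ('c'): repeat (last at 4), move window start to 5
  Position 8 ('c'): window [5,8] length 4
Longest substring with no repeats: "aghcf" with length 5

5


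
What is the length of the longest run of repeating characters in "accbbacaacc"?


Input: "accbbacaacc"
Scanning for longest run:
  Position 1 ('c'): new char, reset run to 1
  Position 2 ('c'): continues run of 'c', length=2
  Position 3 ('b'): new char, reset run to 1
  Position 4 ('b'): continues run of 'b', length=2
  Position 5 ('a'): new char, reset run to 1
  Position 6 ('c'): new char, reset run to 1
  Position 7 ('a'): new char, reset run to 1
  Position 8 ('a'): continues run of 'a', length=2
  Position 9 ('c'): new char, reset run to 1
  Position 10 ('c'): continues run of 'c', length=2
Longest run: 'c' with length 2

2


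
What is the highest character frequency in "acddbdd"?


Input: acddbdd
Character counts:
  'a': 1
  'b': 1
  'c': 1
  'd': 4
Maximum frequency: 4

4


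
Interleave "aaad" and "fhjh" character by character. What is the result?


Interleaving "aaad" and "fhjh":
  Position 0: 'a' from first, 'f' from second => "af"
  Position 1: 'a' from first, 'h' from second => "ah"
  Position 2: 'a' from first, 'j' from second => "aj"
  Position 3: 'd' from first, 'h' from second => "dh"
Result: afahajdh

afahajdh


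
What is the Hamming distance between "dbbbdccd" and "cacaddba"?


Comparing "dbbbdccd" and "cacaddba" position by position:
  Position 0: 'd' vs 'c' => differ
  Position 1: 'b' vs 'a' => differ
  Position 2: 'b' vs 'c' => differ
  Position 3: 'b' vs 'a' => differ
  Position 4: 'd' vs 'd' => same
  Position 5: 'c' vs 'd' => differ
  Position 6: 'c' vs 'b' => differ
  Position 7: 'd' vs 'a' => differ
Total differences (Hamming distance): 7

7


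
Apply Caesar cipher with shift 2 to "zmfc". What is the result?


Caesar cipher: shift "zmfc" by 2
  'z' (pos 25) + 2 = pos 1 = 'b'
  'm' (pos 12) + 2 = pos 14 = 'o'
  'f' (pos 5) + 2 = pos 7 = 'h'
  'c' (pos 2) + 2 = pos 4 = 'e'
Result: bohe

bohe


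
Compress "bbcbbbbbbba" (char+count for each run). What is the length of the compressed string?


Input: bbcbbbbbbba
Runs:
  'b' x 2 => "b2"
  'c' x 1 => "c1"
  'b' x 7 => "b7"
  'a' x 1 => "a1"
Compressed: "b2c1b7a1"
Compressed length: 8

8


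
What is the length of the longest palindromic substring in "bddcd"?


Input: "bddcd"
Checking substrings for palindromes:
  [2:5] "dcd" (len 3) => palindrome
  [1:3] "dd" (len 2) => palindrome
Longest palindromic substring: "dcd" with length 3

3


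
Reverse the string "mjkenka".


Input: mjkenka
Reading characters right to left:
  Position 6: 'a'
  Position 5: 'k'
  Position 4: 'n'
  Position 3: 'e'
  Position 2: 'k'
  Position 1: 'j'
  Position 0: 'm'
Reversed: aknekjm

aknekjm


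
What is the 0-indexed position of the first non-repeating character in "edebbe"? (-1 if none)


Input: edebbe
Character frequencies:
  'b': 2
  'd': 1
  'e': 3
Scanning left to right for freq == 1:
  Position 0 ('e'): freq=3, skip
  Position 1 ('d'): unique! => answer = 1

1


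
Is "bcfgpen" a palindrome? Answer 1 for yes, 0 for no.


Input: bcfgpen
Reversed: nepgfcb
  Compare pos 0 ('b') with pos 6 ('n'): MISMATCH
  Compare pos 1 ('c') with pos 5 ('e'): MISMATCH
  Compare pos 2 ('f') with pos 4 ('p'): MISMATCH
Result: not a palindrome

0


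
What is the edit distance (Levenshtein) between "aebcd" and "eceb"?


Computing edit distance: "aebcd" -> "eceb"
DP table:
           e    c    e    b
      0    1    2    3    4
  a   1    1    2    3    4
  e   2    1    2    2    3
  b   3    2    2    3    2
  c   4    3    2    3    3
  d   5    4    3    3    4
Edit distance = dp[5][4] = 4

4


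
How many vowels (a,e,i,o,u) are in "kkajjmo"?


Input: kkajjmo
Checking each character:
  'k' at position 0: consonant
  'k' at position 1: consonant
  'a' at position 2: vowel (running total: 1)
  'j' at position 3: consonant
  'j' at position 4: consonant
  'm' at position 5: consonant
  'o' at position 6: vowel (running total: 2)
Total vowels: 2

2


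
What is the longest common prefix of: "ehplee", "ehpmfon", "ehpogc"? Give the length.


Words: ehplee, ehpmfon, ehpogc
  Position 0: all 'e' => match
  Position 1: all 'h' => match
  Position 2: all 'p' => match
  Position 3: ('l', 'm', 'o') => mismatch, stop
LCP = "ehp" (length 3)

3


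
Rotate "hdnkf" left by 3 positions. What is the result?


Input: "hdnkf", rotate left by 3
First 3 characters: "hdn"
Remaining characters: "kf"
Concatenate remaining + first: "kf" + "hdn" = "kfhdn"

kfhdn


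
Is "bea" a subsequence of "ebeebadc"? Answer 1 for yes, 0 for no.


Check if "bea" is a subsequence of "ebeebadc"
Greedy scan:
  Position 0 ('e'): no match needed
  Position 1 ('b'): matches sub[0] = 'b'
  Position 2 ('e'): matches sub[1] = 'e'
  Position 3 ('e'): no match needed
  Position 4 ('b'): no match needed
  Position 5 ('a'): matches sub[2] = 'a'
  Position 6 ('d'): no match needed
  Position 7 ('c'): no match needed
All 3 characters matched => is a subsequence

1


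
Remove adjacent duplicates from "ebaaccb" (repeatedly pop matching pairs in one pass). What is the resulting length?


Input: ebaaccb
Stack-based adjacent duplicate removal:
  Read 'e': push. Stack: e
  Read 'b': push. Stack: eb
  Read 'a': push. Stack: eba
  Read 'a': matches stack top 'a' => pop. Stack: eb
  Read 'c': push. Stack: ebc
  Read 'c': matches stack top 'c' => pop. Stack: eb
  Read 'b': matches stack top 'b' => pop. Stack: e
Final stack: "e" (length 1)

1


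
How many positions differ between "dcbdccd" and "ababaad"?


Comparing "dcbdccd" and "ababaad" position by position:
  Position 0: 'd' vs 'a' => DIFFER
  Position 1: 'c' vs 'b' => DIFFER
  Position 2: 'b' vs 'a' => DIFFER
  Position 3: 'd' vs 'b' => DIFFER
  Position 4: 'c' vs 'a' => DIFFER
  Position 5: 'c' vs 'a' => DIFFER
  Position 6: 'd' vs 'd' => same
Positions that differ: 6

6


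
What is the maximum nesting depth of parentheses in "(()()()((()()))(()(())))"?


Input: "(()()()((()()))(()(())))"
Tracking depth:
  Position 0 '(': depth becomes 1
  Position 1 '(': depth becomes 2
  Position 2 ')': depth becomes 1
  Position 3 '(': depth becomes 2
  Position 4 ')': depth becomes 1
  Position 5 '(': depth becomes 2
  Position 6 ')': depth becomes 1
  Position 7 '(': depth becomes 2
  Position 8 '(': depth becomes 3
  Position 9 '(': depth becomes 4
  Position 10 ')': depth becomes 3
  Position 11 '(': depth becomes 4
  Position 12 ')': depth becomes 3
  Position 13 ')': depth becomes 2
  Position 14 ')': depth becomes 1
  Position 15 '(': depth becomes 2
  Position 16 '(': depth becomes 3
  Position 17 ')': depth becomes 2
  Position 18 '(': depth becomes 3
  Position 19 '(': depth becomes 4
  Position 20 ')': depth becomes 3
  Position 21 ')': depth becomes 2
  Position 22 ')': depth becomes 1
  Position 23 ')': depth becomes 0
Maximum depth reached: 4

4


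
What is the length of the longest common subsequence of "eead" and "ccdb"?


LCS of "eead" and "ccdb"
DP table:
           c    c    d    b
      0    0    0    0    0
  e   0    0    0    0    0
  e   0    0    0    0    0
  a   0    0    0    0    0
  d   0    0    0    1    1
LCS length = dp[4][4] = 1

1


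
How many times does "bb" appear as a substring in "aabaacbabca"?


Searching for "bb" in "aabaacbabca"
Scanning each position:
  Position 0: "aa" => no
  Position 1: "ab" => no
  Position 2: "ba" => no
  Position 3: "aa" => no
  Position 4: "ac" => no
  Position 5: "cb" => no
  Position 6: "ba" => no
  Position 7: "ab" => no
  Position 8: "bc" => no
  Position 9: "ca" => no
Total occurrences: 0

0


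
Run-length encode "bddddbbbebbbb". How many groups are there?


Input: bddddbbbebbbb
Scanning for consecutive runs:
  Group 1: 'b' x 1 (positions 0-0)
  Group 2: 'd' x 4 (positions 1-4)
  Group 3: 'b' x 3 (positions 5-7)
  Group 4: 'e' x 1 (positions 8-8)
  Group 5: 'b' x 4 (positions 9-12)
Total groups: 5

5


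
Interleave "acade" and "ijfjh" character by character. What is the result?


Interleaving "acade" and "ijfjh":
  Position 0: 'a' from first, 'i' from second => "ai"
  Position 1: 'c' from first, 'j' from second => "cj"
  Position 2: 'a' from first, 'f' from second => "af"
  Position 3: 'd' from first, 'j' from second => "dj"
  Position 4: 'e' from first, 'h' from second => "eh"
Result: aicjafdjeh

aicjafdjeh


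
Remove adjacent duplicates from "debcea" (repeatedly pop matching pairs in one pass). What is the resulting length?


Input: debcea
Stack-based adjacent duplicate removal:
  Read 'd': push. Stack: d
  Read 'e': push. Stack: de
  Read 'b': push. Stack: deb
  Read 'c': push. Stack: debc
  Read 'e': push. Stack: debce
  Read 'a': push. Stack: debcea
Final stack: "debcea" (length 6)

6


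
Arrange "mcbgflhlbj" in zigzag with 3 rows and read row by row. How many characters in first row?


Zigzag "mcbgflhlbj" into 3 rows:
Placing characters:
  'm' => row 0
  'c' => row 1
  'b' => row 2
  'g' => row 1
  'f' => row 0
  'l' => row 1
  'h' => row 2
  'l' => row 1
  'b' => row 0
  'j' => row 1
Rows:
  Row 0: "mfb"
  Row 1: "cgllj"
  Row 2: "bh"
First row length: 3

3


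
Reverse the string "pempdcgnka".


Input: pempdcgnka
Reading characters right to left:
  Position 9: 'a'
  Position 8: 'k'
  Position 7: 'n'
  Position 6: 'g'
  Position 5: 'c'
  Position 4: 'd'
  Position 3: 'p'
  Position 2: 'm'
  Position 1: 'e'
  Position 0: 'p'
Reversed: akngcdpmep

akngcdpmep


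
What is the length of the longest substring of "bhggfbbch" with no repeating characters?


Input: "bhggfbbch"
Sliding window (track last position of each char):
  Position 0 ('b'): window [0,0] length 1 -- new best
  Position 1 ('h'): window [0,1] length 2 -- new best
  Position 2 ('g'): window [0,2] length 3 -- new best
  Position 3 ('g'): repeat (last at 2), move window start to 3
  Position 3 ('g'): window [3,3] length 1
  Position 4 ('f'): window [3,4] length 2
  Position 5 ('b'): window [3,5] length 3
  Position 6 ('b'): repeat (last at 5), move window start to 6
  Position 6 ('b'): window [6,6] length 1
  Position 7 ('c'): window [6,7] length 2
  Position 8 ('h'): window [6,8] length 3
Longest substring with no repeats: "bhg" with length 3

3


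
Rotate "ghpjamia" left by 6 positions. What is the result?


Input: "ghpjamia", rotate left by 6
First 6 characters: "ghpjam"
Remaining characters: "ia"
Concatenate remaining + first: "ia" + "ghpjam" = "iaghpjam"

iaghpjam


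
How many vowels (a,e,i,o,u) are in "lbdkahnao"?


Input: lbdkahnao
Checking each character:
  'l' at position 0: consonant
  'b' at position 1: consonant
  'd' at position 2: consonant
  'k' at position 3: consonant
  'a' at position 4: vowel (running total: 1)
  'h' at position 5: consonant
  'n' at position 6: consonant
  'a' at position 7: vowel (running total: 2)
  'o' at position 8: vowel (running total: 3)
Total vowels: 3

3


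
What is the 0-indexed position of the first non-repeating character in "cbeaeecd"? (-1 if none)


Input: cbeaeecd
Character frequencies:
  'a': 1
  'b': 1
  'c': 2
  'd': 1
  'e': 3
Scanning left to right for freq == 1:
  Position 0 ('c'): freq=2, skip
  Position 1 ('b'): unique! => answer = 1

1


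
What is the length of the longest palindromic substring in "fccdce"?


Input: "fccdce"
Checking substrings for palindromes:
  [2:5] "cdc" (len 3) => palindrome
  [1:3] "cc" (len 2) => palindrome
Longest palindromic substring: "cdc" with length 3

3


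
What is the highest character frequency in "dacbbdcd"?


Input: dacbbdcd
Character counts:
  'a': 1
  'b': 2
  'c': 2
  'd': 3
Maximum frequency: 3

3


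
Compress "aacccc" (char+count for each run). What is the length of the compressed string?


Input: aacccc
Runs:
  'a' x 2 => "a2"
  'c' x 4 => "c4"
Compressed: "a2c4"
Compressed length: 4

4


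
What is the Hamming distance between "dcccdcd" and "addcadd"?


Comparing "dcccdcd" and "addcadd" position by position:
  Position 0: 'd' vs 'a' => differ
  Position 1: 'c' vs 'd' => differ
  Position 2: 'c' vs 'd' => differ
  Position 3: 'c' vs 'c' => same
  Position 4: 'd' vs 'a' => differ
  Position 5: 'c' vs 'd' => differ
  Position 6: 'd' vs 'd' => same
Total differences (Hamming distance): 5

5


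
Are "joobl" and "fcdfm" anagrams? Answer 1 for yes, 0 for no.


Strings: "joobl", "fcdfm"
Sorted first:  bjloo
Sorted second: cdffm
Differ at position 0: 'b' vs 'c' => not anagrams

0


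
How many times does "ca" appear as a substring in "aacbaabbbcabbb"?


Searching for "ca" in "aacbaabbbcabbb"
Scanning each position:
  Position 0: "aa" => no
  Position 1: "ac" => no
  Position 2: "cb" => no
  Position 3: "ba" => no
  Position 4: "aa" => no
  Position 5: "ab" => no
  Position 6: "bb" => no
  Position 7: "bb" => no
  Position 8: "bc" => no
  Position 9: "ca" => MATCH
  Position 10: "ab" => no
  Position 11: "bb" => no
  Position 12: "bb" => no
Total occurrences: 1

1


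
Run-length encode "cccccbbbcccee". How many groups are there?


Input: cccccbbbcccee
Scanning for consecutive runs:
  Group 1: 'c' x 5 (positions 0-4)
  Group 2: 'b' x 3 (positions 5-7)
  Group 3: 'c' x 3 (positions 8-10)
  Group 4: 'e' x 2 (positions 11-12)
Total groups: 4

4


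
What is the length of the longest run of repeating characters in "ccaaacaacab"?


Input: "ccaaacaacab"
Scanning for longest run:
  Position 1 ('c'): continues run of 'c', length=2
  Position 2 ('a'): new char, reset run to 1
  Position 3 ('a'): continues run of 'a', length=2
  Position 4 ('a'): continues run of 'a', length=3
  Position 5 ('c'): new char, reset run to 1
  Position 6 ('a'): new char, reset run to 1
  Position 7 ('a'): continues run of 'a', length=2
  Position 8 ('c'): new char, reset run to 1
  Position 9 ('a'): new char, reset run to 1
  Position 10 ('b'): new char, reset run to 1
Longest run: 'a' with length 3

3


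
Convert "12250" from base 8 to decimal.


Input: "12250" in base 8
Positional expansion:
  Digit '1' (value 1) x 8^4 = 4096
  Digit '2' (value 2) x 8^3 = 1024
  Digit '2' (value 2) x 8^2 = 128
  Digit '5' (value 5) x 8^1 = 40
  Digit '0' (value 0) x 8^0 = 0
Sum = 5288

5288


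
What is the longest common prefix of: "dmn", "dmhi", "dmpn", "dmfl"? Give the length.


Words: dmn, dmhi, dmpn, dmfl
  Position 0: all 'd' => match
  Position 1: all 'm' => match
  Position 2: ('n', 'h', 'p', 'f') => mismatch, stop
LCP = "dm" (length 2)

2


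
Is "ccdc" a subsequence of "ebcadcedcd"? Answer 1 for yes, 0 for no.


Check if "ccdc" is a subsequence of "ebcadcedcd"
Greedy scan:
  Position 0 ('e'): no match needed
  Position 1 ('b'): no match needed
  Position 2 ('c'): matches sub[0] = 'c'
  Position 3 ('a'): no match needed
  Position 4 ('d'): no match needed
  Position 5 ('c'): matches sub[1] = 'c'
  Position 6 ('e'): no match needed
  Position 7 ('d'): matches sub[2] = 'd'
  Position 8 ('c'): matches sub[3] = 'c'
  Position 9 ('d'): no match needed
All 4 characters matched => is a subsequence

1


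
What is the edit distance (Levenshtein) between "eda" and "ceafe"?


Computing edit distance: "eda" -> "ceafe"
DP table:
           c    e    a    f    e
      0    1    2    3    4    5
  e   1    1    1    2    3    4
  d   2    2    2    2    3    4
  a   3    3    3    2    3    4
Edit distance = dp[3][5] = 4

4


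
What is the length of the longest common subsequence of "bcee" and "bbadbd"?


LCS of "bcee" and "bbadbd"
DP table:
           b    b    a    d    b    d
      0    0    0    0    0    0    0
  b   0    1    1    1    1    1    1
  c   0    1    1    1    1    1    1
  e   0    1    1    1    1    1    1
  e   0    1    1    1    1    1    1
LCS length = dp[4][6] = 1

1


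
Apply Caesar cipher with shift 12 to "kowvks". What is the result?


Caesar cipher: shift "kowvks" by 12
  'k' (pos 10) + 12 = pos 22 = 'w'
  'o' (pos 14) + 12 = pos 0 = 'a'
  'w' (pos 22) + 12 = pos 8 = 'i'
  'v' (pos 21) + 12 = pos 7 = 'h'
  'k' (pos 10) + 12 = pos 22 = 'w'
  's' (pos 18) + 12 = pos 4 = 'e'
Result: waihwe

waihwe


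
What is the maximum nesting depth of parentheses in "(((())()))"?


Input: "(((())()))"
Tracking depth:
  Position 0 '(': depth becomes 1
  Position 1 '(': depth becomes 2
  Position 2 '(': depth becomes 3
  Position 3 '(': depth becomes 4
  Position 4 ')': depth becomes 3
  Position 5 ')': depth becomes 2
  Position 6 '(': depth becomes 3
  Position 7 ')': depth becomes 2
  Position 8 ')': depth becomes 1
  Position 9 ')': depth becomes 0
Maximum depth reached: 4

4


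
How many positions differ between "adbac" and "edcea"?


Comparing "adbac" and "edcea" position by position:
  Position 0: 'a' vs 'e' => DIFFER
  Position 1: 'd' vs 'd' => same
  Position 2: 'b' vs 'c' => DIFFER
  Position 3: 'a' vs 'e' => DIFFER
  Position 4: 'c' vs 'a' => DIFFER
Positions that differ: 4

4


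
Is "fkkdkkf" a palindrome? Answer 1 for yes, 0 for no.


Input: fkkdkkf
Reversed: fkkdkkf
  Compare pos 0 ('f') with pos 6 ('f'): match
  Compare pos 1 ('k') with pos 5 ('k'): match
  Compare pos 2 ('k') with pos 4 ('k'): match
Result: palindrome

1


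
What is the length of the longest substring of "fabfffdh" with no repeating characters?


Input: "fabfffdh"
Sliding window (track last position of each char):
  Position 0 ('f'): window [0,0] length 1 -- new best
  Position 1 ('a'): window [0,1] length 2 -- new best
  Position 2 ('b'): window [0,2] length 3 -- new best
  Position 3 ('f'): repeat (last at 0), move window start to 1
  Position 3 ('f'): window [1,3] length 3
  Position 4 ('f'): repeat (last at 3), move window start to 4
  Position 4 ('f'): window [4,4] length 1
  Position 5 ('f'): repeat (last at 4), move window start to 5
  Position 5 ('f'): window [5,5] length 1
  Position 6 ('d'): window [5,6] length 2
  Position 7 ('h'): window [5,7] length 3
Longest substring with no repeats: "fab" with length 3

3


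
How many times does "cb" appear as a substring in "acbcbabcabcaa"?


Searching for "cb" in "acbcbabcabcaa"
Scanning each position:
  Position 0: "ac" => no
  Position 1: "cb" => MATCH
  Position 2: "bc" => no
  Position 3: "cb" => MATCH
  Position 4: "ba" => no
  Position 5: "ab" => no
  Position 6: "bc" => no
  Position 7: "ca" => no
  Position 8: "ab" => no
  Position 9: "bc" => no
  Position 10: "ca" => no
  Position 11: "aa" => no
Total occurrences: 2

2


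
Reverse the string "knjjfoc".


Input: knjjfoc
Reading characters right to left:
  Position 6: 'c'
  Position 5: 'o'
  Position 4: 'f'
  Position 3: 'j'
  Position 2: 'j'
  Position 1: 'n'
  Position 0: 'k'
Reversed: cofjjnk

cofjjnk


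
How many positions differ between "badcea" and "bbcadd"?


Comparing "badcea" and "bbcadd" position by position:
  Position 0: 'b' vs 'b' => same
  Position 1: 'a' vs 'b' => DIFFER
  Position 2: 'd' vs 'c' => DIFFER
  Position 3: 'c' vs 'a' => DIFFER
  Position 4: 'e' vs 'd' => DIFFER
  Position 5: 'a' vs 'd' => DIFFER
Positions that differ: 5

5


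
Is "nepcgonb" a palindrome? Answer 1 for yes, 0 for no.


Input: nepcgonb
Reversed: bnogcpen
  Compare pos 0 ('n') with pos 7 ('b'): MISMATCH
  Compare pos 1 ('e') with pos 6 ('n'): MISMATCH
  Compare pos 2 ('p') with pos 5 ('o'): MISMATCH
  Compare pos 3 ('c') with pos 4 ('g'): MISMATCH
Result: not a palindrome

0


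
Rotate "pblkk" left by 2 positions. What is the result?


Input: "pblkk", rotate left by 2
First 2 characters: "pb"
Remaining characters: "lkk"
Concatenate remaining + first: "lkk" + "pb" = "lkkpb"

lkkpb


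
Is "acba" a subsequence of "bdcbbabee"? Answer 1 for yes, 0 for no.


Check if "acba" is a subsequence of "bdcbbabee"
Greedy scan:
  Position 0 ('b'): no match needed
  Position 1 ('d'): no match needed
  Position 2 ('c'): no match needed
  Position 3 ('b'): no match needed
  Position 4 ('b'): no match needed
  Position 5 ('a'): matches sub[0] = 'a'
  Position 6 ('b'): no match needed
  Position 7 ('e'): no match needed
  Position 8 ('e'): no match needed
Only matched 1/4 characters => not a subsequence

0


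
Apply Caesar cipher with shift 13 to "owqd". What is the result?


Caesar cipher: shift "owqd" by 13
  'o' (pos 14) + 13 = pos 1 = 'b'
  'w' (pos 22) + 13 = pos 9 = 'j'
  'q' (pos 16) + 13 = pos 3 = 'd'
  'd' (pos 3) + 13 = pos 16 = 'q'
Result: bjdq

bjdq


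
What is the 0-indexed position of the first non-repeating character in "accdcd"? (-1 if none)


Input: accdcd
Character frequencies:
  'a': 1
  'c': 3
  'd': 2
Scanning left to right for freq == 1:
  Position 0 ('a'): unique! => answer = 0

0


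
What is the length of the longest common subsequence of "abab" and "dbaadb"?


LCS of "abab" and "dbaadb"
DP table:
           d    b    a    a    d    b
      0    0    0    0    0    0    0
  a   0    0    0    1    1    1    1
  b   0    0    1    1    1    1    2
  a   0    0    1    2    2    2    2
  b   0    0    1    2    2    2    3
LCS length = dp[4][6] = 3

3


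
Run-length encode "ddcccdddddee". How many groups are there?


Input: ddcccdddddee
Scanning for consecutive runs:
  Group 1: 'd' x 2 (positions 0-1)
  Group 2: 'c' x 3 (positions 2-4)
  Group 3: 'd' x 5 (positions 5-9)
  Group 4: 'e' x 2 (positions 10-11)
Total groups: 4

4


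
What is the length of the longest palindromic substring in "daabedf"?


Input: "daabedf"
Checking substrings for palindromes:
  [1:3] "aa" (len 2) => palindrome
Longest palindromic substring: "aa" with length 2

2


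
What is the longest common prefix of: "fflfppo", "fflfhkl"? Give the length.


Words: fflfppo, fflfhkl
  Position 0: all 'f' => match
  Position 1: all 'f' => match
  Position 2: all 'l' => match
  Position 3: all 'f' => match
  Position 4: ('p', 'h') => mismatch, stop
LCP = "fflf" (length 4)

4


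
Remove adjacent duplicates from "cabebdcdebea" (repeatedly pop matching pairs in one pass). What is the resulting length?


Input: cabebdcdebea
Stack-based adjacent duplicate removal:
  Read 'c': push. Stack: c
  Read 'a': push. Stack: ca
  Read 'b': push. Stack: cab
  Read 'e': push. Stack: cabe
  Read 'b': push. Stack: cabeb
  Read 'd': push. Stack: cabebd
  Read 'c': push. Stack: cabebdc
  Read 'd': push. Stack: cabebdcd
  Read 'e': push. Stack: cabebdcde
  Read 'b': push. Stack: cabebdcdeb
  Read 'e': push. Stack: cabebdcdebe
  Read 'a': push. Stack: cabebdcdebea
Final stack: "cabebdcdebea" (length 12)

12


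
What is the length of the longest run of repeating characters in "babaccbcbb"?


Input: "babaccbcbb"
Scanning for longest run:
  Position 1 ('a'): new char, reset run to 1
  Position 2 ('b'): new char, reset run to 1
  Position 3 ('a'): new char, reset run to 1
  Position 4 ('c'): new char, reset run to 1
  Position 5 ('c'): continues run of 'c', length=2
  Position 6 ('b'): new char, reset run to 1
  Position 7 ('c'): new char, reset run to 1
  Position 8 ('b'): new char, reset run to 1
  Position 9 ('b'): continues run of 'b', length=2
Longest run: 'c' with length 2

2


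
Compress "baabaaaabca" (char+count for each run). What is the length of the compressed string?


Input: baabaaaabca
Runs:
  'b' x 1 => "b1"
  'a' x 2 => "a2"
  'b' x 1 => "b1"
  'a' x 4 => "a4"
  'b' x 1 => "b1"
  'c' x 1 => "c1"
  'a' x 1 => "a1"
Compressed: "b1a2b1a4b1c1a1"
Compressed length: 14

14


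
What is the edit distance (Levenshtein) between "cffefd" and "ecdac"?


Computing edit distance: "cffefd" -> "ecdac"
DP table:
           e    c    d    a    c
      0    1    2    3    4    5
  c   1    1    1    2    3    4
  f   2    2    2    2    3    4
  f   3    3    3    3    3    4
  e   4    3    4    4    4    4
  f   5    4    4    5    5    5
  d   6    5    5    4    5    6
Edit distance = dp[6][5] = 6

6


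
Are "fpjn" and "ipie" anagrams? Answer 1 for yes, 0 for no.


Strings: "fpjn", "ipie"
Sorted first:  fjnp
Sorted second: eiip
Differ at position 0: 'f' vs 'e' => not anagrams

0


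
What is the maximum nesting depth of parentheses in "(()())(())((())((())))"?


Input: "(()())(())((())((())))"
Tracking depth:
  Position 0 '(': depth becomes 1
  Position 1 '(': depth becomes 2
  Position 2 ')': depth becomes 1
  Position 3 '(': depth becomes 2
  Position 4 ')': depth becomes 1
  Position 5 ')': depth becomes 0
  Position 6 '(': depth becomes 1
  Position 7 '(': depth becomes 2
  Position 8 ')': depth becomes 1
  Position 9 ')': depth becomes 0
  Position 10 '(': depth becomes 1
  Position 11 '(': depth becomes 2
  Position 12 '(': depth becomes 3
  Position 13 ')': depth becomes 2
  Position 14 ')': depth becomes 1
  Position 15 '(': depth becomes 2
  Position 16 '(': depth becomes 3
  Position 17 '(': depth becomes 4
  Position 18 ')': depth becomes 3
  Position 19 ')': depth becomes 2
  Position 20 ')': depth becomes 1
  Position 21 ')': depth becomes 0
Maximum depth reached: 4

4


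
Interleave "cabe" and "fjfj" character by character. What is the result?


Interleaving "cabe" and "fjfj":
  Position 0: 'c' from first, 'f' from second => "cf"
  Position 1: 'a' from first, 'j' from second => "aj"
  Position 2: 'b' from first, 'f' from second => "bf"
  Position 3: 'e' from first, 'j' from second => "ej"
Result: cfajbfej

cfajbfej


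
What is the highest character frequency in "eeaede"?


Input: eeaede
Character counts:
  'a': 1
  'd': 1
  'e': 4
Maximum frequency: 4

4


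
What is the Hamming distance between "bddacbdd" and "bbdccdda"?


Comparing "bddacbdd" and "bbdccdda" position by position:
  Position 0: 'b' vs 'b' => same
  Position 1: 'd' vs 'b' => differ
  Position 2: 'd' vs 'd' => same
  Position 3: 'a' vs 'c' => differ
  Position 4: 'c' vs 'c' => same
  Position 5: 'b' vs 'd' => differ
  Position 6: 'd' vs 'd' => same
  Position 7: 'd' vs 'a' => differ
Total differences (Hamming distance): 4

4


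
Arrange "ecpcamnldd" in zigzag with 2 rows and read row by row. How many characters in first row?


Zigzag "ecpcamnldd" into 2 rows:
Placing characters:
  'e' => row 0
  'c' => row 1
  'p' => row 0
  'c' => row 1
  'a' => row 0
  'm' => row 1
  'n' => row 0
  'l' => row 1
  'd' => row 0
  'd' => row 1
Rows:
  Row 0: "epand"
  Row 1: "ccmld"
First row length: 5

5


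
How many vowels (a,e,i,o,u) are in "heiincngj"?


Input: heiincngj
Checking each character:
  'h' at position 0: consonant
  'e' at position 1: vowel (running total: 1)
  'i' at position 2: vowel (running total: 2)
  'i' at position 3: vowel (running total: 3)
  'n' at position 4: consonant
  'c' at position 5: consonant
  'n' at position 6: consonant
  'g' at position 7: consonant
  'j' at position 8: consonant
Total vowels: 3

3


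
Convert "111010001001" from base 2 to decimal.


Input: "111010001001" in base 2
Positional expansion:
  Digit '1' (value 1) x 2^11 = 2048
  Digit '1' (value 1) x 2^10 = 1024
  Digit '1' (value 1) x 2^9 = 512
  Digit '0' (value 0) x 2^8 = 0
  Digit '1' (value 1) x 2^7 = 128
  Digit '0' (value 0) x 2^6 = 0
  Digit '0' (value 0) x 2^5 = 0
  Digit '0' (value 0) x 2^4 = 0
  Digit '1' (value 1) x 2^3 = 8
  Digit '0' (value 0) x 2^2 = 0
  Digit '0' (value 0) x 2^1 = 0
  Digit '1' (value 1) x 2^0 = 1
Sum = 3721

3721


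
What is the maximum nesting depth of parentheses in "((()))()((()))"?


Input: "((()))()((()))"
Tracking depth:
  Position 0 '(': depth becomes 1
  Position 1 '(': depth becomes 2
  Position 2 '(': depth becomes 3
  Position 3 ')': depth becomes 2
  Position 4 ')': depth becomes 1
  Position 5 ')': depth becomes 0
  Position 6 '(': depth becomes 1
  Position 7 ')': depth becomes 0
  Position 8 '(': depth becomes 1
  Position 9 '(': depth becomes 2
  Position 10 '(': depth becomes 3
  Position 11 ')': depth becomes 2
  Position 12 ')': depth becomes 1
  Position 13 ')': depth becomes 0
Maximum depth reached: 3

3


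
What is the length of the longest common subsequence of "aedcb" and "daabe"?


LCS of "aedcb" and "daabe"
DP table:
           d    a    a    b    e
      0    0    0    0    0    0
  a   0    0    1    1    1    1
  e   0    0    1    1    1    2
  d   0    1    1    1    1    2
  c   0    1    1    1    1    2
  b   0    1    1    1    2    2
LCS length = dp[5][5] = 2

2


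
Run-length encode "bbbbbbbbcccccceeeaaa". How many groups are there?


Input: bbbbbbbbcccccceeeaaa
Scanning for consecutive runs:
  Group 1: 'b' x 8 (positions 0-7)
  Group 2: 'c' x 6 (positions 8-13)
  Group 3: 'e' x 3 (positions 14-16)
  Group 4: 'a' x 3 (positions 17-19)
Total groups: 4

4


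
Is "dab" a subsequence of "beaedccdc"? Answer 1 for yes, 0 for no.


Check if "dab" is a subsequence of "beaedccdc"
Greedy scan:
  Position 0 ('b'): no match needed
  Position 1 ('e'): no match needed
  Position 2 ('a'): no match needed
  Position 3 ('e'): no match needed
  Position 4 ('d'): matches sub[0] = 'd'
  Position 5 ('c'): no match needed
  Position 6 ('c'): no match needed
  Position 7 ('d'): no match needed
  Position 8 ('c'): no match needed
Only matched 1/3 characters => not a subsequence

0
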